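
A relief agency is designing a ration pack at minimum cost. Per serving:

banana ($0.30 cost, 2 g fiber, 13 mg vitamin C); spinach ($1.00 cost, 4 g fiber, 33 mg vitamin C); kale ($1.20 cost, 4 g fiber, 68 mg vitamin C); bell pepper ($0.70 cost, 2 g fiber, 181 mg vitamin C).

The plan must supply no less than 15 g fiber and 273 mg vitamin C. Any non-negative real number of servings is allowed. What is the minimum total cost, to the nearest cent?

An LP optimum is at a vertex; with two nutrient constraints at most two foods are used. Check each candidate.
banana only: max(15/2, 273/13) = 21 servings → $6.30.
spinach only: max(15/4, 273/33) = 8.273 servings → $8.27.
kale only: max(15/4, 273/68) = 4.015 servings → $4.82.
bell pepper only: max(15/2, 273/181) = 7.5 servings → $5.25.
banana + spinach with both targets exact would need a negative amount; discard.
banana + kale with both targets exact would need a negative amount; discard.
banana + bell pepper with both tight: 6.455 servings and 1.045 servings → $2.67.
spinach + kale with both targets exact would need a negative amount; discard.
spinach + bell pepper with both tight: 3.296 servings and 0.9073 servings → $3.93.
kale + bell pepper with both tight: 3.689 servings and 0.1224 servings → $4.51.
So the least-cost plan costs $2.67.

$2.67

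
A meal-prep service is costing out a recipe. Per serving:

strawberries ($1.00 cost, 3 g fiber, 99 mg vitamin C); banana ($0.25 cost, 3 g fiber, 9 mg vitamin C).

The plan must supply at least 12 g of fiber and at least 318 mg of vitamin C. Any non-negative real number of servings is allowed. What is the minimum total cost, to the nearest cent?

strawberries only: max(12/3, 318/99) = 4 servings → $4.00.
banana only: max(12/3, 318/9) = 35.33 servings → $8.83.
strawberries + banana with both tight: 3.133 servings and 0.8667 servings → $3.35.
Cheapest feasible corner: $3.35.

$3.35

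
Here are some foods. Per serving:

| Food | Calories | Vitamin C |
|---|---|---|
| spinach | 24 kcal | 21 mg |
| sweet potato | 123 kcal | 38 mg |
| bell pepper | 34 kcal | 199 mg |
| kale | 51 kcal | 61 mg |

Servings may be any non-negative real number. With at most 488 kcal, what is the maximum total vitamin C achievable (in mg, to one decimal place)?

Vitamin C per kcal: bell pepper 5.853, kale 1.196, spinach 0.875, sweet potato 0.3089.
With no serving limits, spend the whole calories allowance on bell pepper: 488 kcal / 34 kcal × 199 mg = 2856.2 mg.

2856.2 mg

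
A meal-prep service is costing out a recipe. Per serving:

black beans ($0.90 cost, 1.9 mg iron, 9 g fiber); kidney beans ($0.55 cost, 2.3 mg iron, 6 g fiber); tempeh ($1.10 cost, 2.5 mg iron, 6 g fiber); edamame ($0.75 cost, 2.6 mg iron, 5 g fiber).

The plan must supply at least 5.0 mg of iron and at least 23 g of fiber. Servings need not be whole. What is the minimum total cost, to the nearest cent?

This is a tiny linear program; its minimum lies at a vertex of the feasible set. List the vertices and price them.
black beans only: max(5.0/1.9, 23/9) = 2.632 servings → $2.37.
kidney beans only: max(5.0/2.3, 23/6) = 3.833 servings → $2.11.
tempeh only: max(5.0/2.5, 23/6) = 3.833 servings → $4.22.
edamame only: max(5.0/2.6, 23/5) = 4.6 servings → $3.45.
black beans + kidney beans with both tight: 2.462 servings and 0.1398 servings → $2.29.
black beans + tempeh with both tight: 2.477 servings and 0.1171 servings → $2.36.
black beans + edamame with both tight: 2.504 servings and 0.09353 servings → $2.32.
kidney beans + tempeh with both targets exact would need a negative amount; discard.
kidney beans + edamame with both targets exact would need a negative amount; discard.
tempeh + edamame: the both-tight solution has a negative serving — not a feasible corner.
The minimum over all feasible corners is $2.11.

$2.11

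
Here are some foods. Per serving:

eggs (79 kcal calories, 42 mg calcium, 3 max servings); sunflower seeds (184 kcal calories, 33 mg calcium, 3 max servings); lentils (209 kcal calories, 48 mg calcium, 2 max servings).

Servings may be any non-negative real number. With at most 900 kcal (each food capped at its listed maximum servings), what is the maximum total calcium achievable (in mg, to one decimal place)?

Calcium per kcal: eggs 0.5316, lentils 0.2297, sunflower seeds 0.1793.
Take 3 servings of eggs: uses 237 kcal, +126.0 mg calcium (running total 126.0 mg).
Take 2 servings of lentils: uses 418 kcal, +96.0 mg calcium (running total 222.0 mg).
Take 1.332 servings of sunflower seeds: uses 245 kcal, +43.9 mg calcium (running total 265.9 mg).
Filling greedily by calcium-per-kcal is optimal for one linear limit, giving 265.9 mg.

265.9 mg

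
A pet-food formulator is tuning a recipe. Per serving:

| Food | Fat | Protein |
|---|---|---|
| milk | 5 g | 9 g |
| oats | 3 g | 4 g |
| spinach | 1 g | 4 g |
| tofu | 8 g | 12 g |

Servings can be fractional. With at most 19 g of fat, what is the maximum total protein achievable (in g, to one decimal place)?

76.0 g

Protein per g fat: spinach 4, milk 1.8, tofu 1.5, oats 1.333.
With no serving limits, spend the whole fat allowance on spinach: 19 g / 1 g × 4 g = 76.0 g.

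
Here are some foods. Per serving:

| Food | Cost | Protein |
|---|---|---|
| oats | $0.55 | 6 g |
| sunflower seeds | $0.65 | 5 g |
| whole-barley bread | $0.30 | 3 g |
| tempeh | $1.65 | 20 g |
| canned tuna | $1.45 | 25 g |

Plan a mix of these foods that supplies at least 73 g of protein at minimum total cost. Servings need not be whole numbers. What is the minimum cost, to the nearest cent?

$4.23

Cost per g of protein: canned tuna $0.0580, tempeh $0.0825, oats $0.0917, whole-barley bread $0.1000, sunflower seeds $0.1300.
With no serving limits, use only canned tuna: 73 g / 25 g = 2.92 servings × $1.45 = $4.23.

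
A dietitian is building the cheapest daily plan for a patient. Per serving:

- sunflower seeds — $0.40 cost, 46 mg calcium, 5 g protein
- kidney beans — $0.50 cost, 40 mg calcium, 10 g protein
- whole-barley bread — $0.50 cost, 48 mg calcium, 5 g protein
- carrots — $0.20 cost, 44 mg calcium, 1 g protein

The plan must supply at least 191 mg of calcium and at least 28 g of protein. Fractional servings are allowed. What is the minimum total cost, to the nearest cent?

Check every corner: each single food scaled to meet both minima, and each pair solved so both constraints bind.
sunflower seeds only: max(191/46, 28/5) = 5.6 servings → $2.24.
kidney beans only: max(191/40, 28/10) = 4.775 servings → $2.39.
whole-barley bread only: max(191/48, 28/5) = 5.6 servings → $2.80.
carrots only: max(191/44, 28/1) = 28 servings → $5.60.
sunflower seeds + kidney beans with both tight: 3.038 servings and 1.281 servings → $1.86.
sunflower seeds + whole-barley bread with both targets exact would need a negative amount; discard.
sunflower seeds + carrots with both targets exact would need a negative amount; discard.
kidney beans + whole-barley bread with both tight: 1.389 servings and 2.821 servings → $2.11.
kidney beans + carrots with both tight: 2.603 servings and 1.975 servings → $1.70.
whole-barley bread + carrots: the both-tight solution has a negative serving — not a feasible corner.
So the least-cost plan costs $1.70.

$1.70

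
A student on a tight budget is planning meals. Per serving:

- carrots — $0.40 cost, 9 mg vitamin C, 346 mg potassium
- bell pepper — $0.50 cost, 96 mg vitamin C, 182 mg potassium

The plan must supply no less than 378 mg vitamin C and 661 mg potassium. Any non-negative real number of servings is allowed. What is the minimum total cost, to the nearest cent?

At the optimum either one food covers both requirements or two foods hit both targets exactly; no other combination can be cheaper.
carrots only: max(378/9, 661/346) = 42 servings → $16.80.
bell pepper only: max(378/96, 661/182) = 3.938 servings → $1.97.
carrots + bell pepper: intersection lies outside the first quadrant.
Cheapest feasible corner: $1.97.

$1.97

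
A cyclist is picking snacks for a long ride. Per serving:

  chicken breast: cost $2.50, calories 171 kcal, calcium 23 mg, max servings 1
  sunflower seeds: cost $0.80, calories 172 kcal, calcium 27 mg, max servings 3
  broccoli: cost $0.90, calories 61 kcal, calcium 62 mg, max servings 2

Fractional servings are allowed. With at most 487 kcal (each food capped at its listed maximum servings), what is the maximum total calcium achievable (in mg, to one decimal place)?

181.3 mg

Calcium per kcal: broccoli 1.016, sunflower seeds 0.157, chicken breast 0.1345.
Take 2 servings of broccoli: uses 122 kcal, +124.0 mg calcium (running total 124.0 mg).
Take 2.122 servings of sunflower seeds: uses 365 kcal, +57.3 mg calcium (running total 181.3 mg).
Greedy by best ratio exhausts the calories allowance optimally: 181.3 mg.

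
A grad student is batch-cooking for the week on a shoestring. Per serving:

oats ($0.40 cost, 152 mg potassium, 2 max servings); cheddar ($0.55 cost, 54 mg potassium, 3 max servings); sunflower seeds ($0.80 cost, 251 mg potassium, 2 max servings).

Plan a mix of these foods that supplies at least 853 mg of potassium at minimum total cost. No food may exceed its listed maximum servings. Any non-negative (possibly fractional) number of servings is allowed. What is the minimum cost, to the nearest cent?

Cost per mg of potassium: oats $0.0026, sunflower seeds $0.0032, cheddar $0.0102.
Take 2 servings of oats: +304.0 mg potassium for $0.80 (total $0.80, still need 549.0 mg).
Take 2 servings of sunflower seeds: +502.0 mg potassium for $1.60 (total $2.40, still need 47.0 mg).
Take 0.8704 servings of cheddar: +47.0 mg potassium for $0.48 (total $2.88, still need 0.0 mg).
Filling from the cheapest source first is optimal under one linear minimum: $2.88.

$2.88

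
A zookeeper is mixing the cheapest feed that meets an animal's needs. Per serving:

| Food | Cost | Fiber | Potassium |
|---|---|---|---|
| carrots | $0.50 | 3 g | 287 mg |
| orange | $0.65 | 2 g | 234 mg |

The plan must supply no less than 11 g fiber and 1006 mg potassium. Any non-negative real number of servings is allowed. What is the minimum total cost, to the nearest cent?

At the optimum either one food covers both requirements or two foods hit both targets exactly; no other combination can be cheaper.
carrots only: max(11/3, 1006/287) = 3.667 servings → $1.83.
orange only: max(11/2, 1006/234) = 5.5 servings → $3.58.
carrots + orange with both targets exact would need a negative amount; discard.
So the least-cost plan costs $1.83.

$1.83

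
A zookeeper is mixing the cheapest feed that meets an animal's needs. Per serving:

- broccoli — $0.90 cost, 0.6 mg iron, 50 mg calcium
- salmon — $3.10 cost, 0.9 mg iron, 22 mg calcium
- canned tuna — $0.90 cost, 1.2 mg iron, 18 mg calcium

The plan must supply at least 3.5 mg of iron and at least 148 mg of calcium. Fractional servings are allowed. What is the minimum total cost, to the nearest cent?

$3.67

With two linear requirements the optimum uses one or two foods; enumerate the corners.
broccoli only: max(3.5/0.6, 148/50) = 5.833 servings → $5.25.
salmon only: max(3.5/0.9, 148/22) = 6.727 servings → $20.85.
canned tuna only: max(3.5/1.2, 148/18) = 8.222 servings → $7.40.
broccoli + salmon with both tight: 1.767 servings and 2.711 servings → $9.99.
broccoli + canned tuna with both tight: 2.329 servings and 1.752 servings → $3.67.
salmon + canned tuna: the both-tight solution has a negative serving — not a feasible corner.
So the least-cost plan costs $3.67.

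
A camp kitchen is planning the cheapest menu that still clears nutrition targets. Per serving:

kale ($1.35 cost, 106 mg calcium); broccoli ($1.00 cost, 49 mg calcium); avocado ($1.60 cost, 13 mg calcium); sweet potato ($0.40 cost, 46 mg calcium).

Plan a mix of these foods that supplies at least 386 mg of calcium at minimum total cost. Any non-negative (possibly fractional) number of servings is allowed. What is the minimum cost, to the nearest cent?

$3.36

Cost per mg of calcium: sweet potato $0.0087, kale $0.0127, broccoli $0.0204, avocado $0.1231.
With no serving limits, use only sweet potato: 386 mg / 46 mg = 8.391 servings × $0.40 = $3.36.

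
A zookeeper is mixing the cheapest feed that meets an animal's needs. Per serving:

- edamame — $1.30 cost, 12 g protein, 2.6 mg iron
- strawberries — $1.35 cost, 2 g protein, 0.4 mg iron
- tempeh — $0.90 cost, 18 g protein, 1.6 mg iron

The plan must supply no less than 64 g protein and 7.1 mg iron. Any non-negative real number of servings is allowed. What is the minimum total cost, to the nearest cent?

Minimising a linear cost over {protein ≥ 64, iron ≥ 7.1, servings ≥ 0} — the optimum is at a vertex, using one or two foods.
edamame only: max(64/12, 7.1/2.6) = 5.333 servings → $6.93.
strawberries only: max(64/2, 7.1/0.4) = 32 servings → $43.20.
tempeh only: max(64/18, 7.1/1.6) = 4.438 servings → $3.99.
edamame + strawberries: the both-tight solution has a negative serving — not a feasible corner.
edamame + tempeh with both tight: 0.9203 servings and 2.942 servings → $3.84.
strawberries + tempeh with both tight: 6.35 servings and 2.85 servings → $11.14.
Cheapest feasible corner: $3.84.

$3.84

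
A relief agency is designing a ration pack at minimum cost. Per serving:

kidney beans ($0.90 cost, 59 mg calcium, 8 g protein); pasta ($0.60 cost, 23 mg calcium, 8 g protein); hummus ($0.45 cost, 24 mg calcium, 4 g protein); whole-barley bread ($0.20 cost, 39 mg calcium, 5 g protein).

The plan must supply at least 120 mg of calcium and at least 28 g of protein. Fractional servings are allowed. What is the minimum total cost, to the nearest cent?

An LP optimum is at a vertex; with two nutrient constraints at most two foods are used. Check each candidate.
kidney beans only: max(120/59, 28/8) = 3.5 servings → $3.15.
pasta only: max(120/23, 28/8) = 5.217 servings → $3.13.
hummus only: max(120/24, 28/4) = 7 servings → $3.15.
whole-barley bread only: max(120/39, 28/5) = 5.6 servings → $1.12.
kidney beans + pasta with both tight: 1.097 servings and 2.403 servings → $2.43.
kidney beans + hummus with both targets exact would need a negative amount; discard.
kidney beans + whole-barley bread: the both-tight solution has a negative serving — not a feasible corner.
pasta + hummus with both tight: 1.92 servings and 3.16 servings → $2.57.
pasta + whole-barley bread with both tight: 2.497 servings and 1.604 servings → $1.82.
hummus + whole-barley bread: intersection lies outside the first quadrant.
So the least-cost plan costs $1.12.

$1.12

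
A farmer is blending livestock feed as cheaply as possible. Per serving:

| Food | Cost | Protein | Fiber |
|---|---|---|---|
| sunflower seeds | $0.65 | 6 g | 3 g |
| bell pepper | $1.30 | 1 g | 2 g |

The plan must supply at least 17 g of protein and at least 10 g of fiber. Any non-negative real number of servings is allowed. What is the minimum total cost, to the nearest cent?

An LP optimum is at a vertex; with two nutrient constraints at most two foods are used. Check each candidate.
sunflower seeds only: max(17/6, 10/3) = 3.333 servings → $2.17.
bell pepper only: max(17/1, 10/2) = 17 servings → $22.10.
sunflower seeds + bell pepper with both tight: 2.667 servings and 1 serving → $3.03.
So the least-cost plan costs $2.17.

$2.17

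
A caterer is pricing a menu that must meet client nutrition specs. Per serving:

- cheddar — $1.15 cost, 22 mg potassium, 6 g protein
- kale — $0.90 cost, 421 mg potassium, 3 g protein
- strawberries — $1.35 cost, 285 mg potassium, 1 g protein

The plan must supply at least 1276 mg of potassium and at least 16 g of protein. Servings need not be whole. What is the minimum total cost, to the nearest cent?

$4.03

For a min-cost LP with two ≥-constraints, a basic feasible solution has at most two positive variables.
cheddar only: max(1276/22, 16/6) = 58 servings → $66.70.
kale only: max(1276/421, 16/3) = 5.333 servings → $4.80.
strawberries only: max(1276/285, 16/1) = 16 servings → $21.60.
cheddar + kale with both tight: 1.182 servings and 2.969 servings → $4.03.
cheddar + strawberries with both tight: 1.945 servings and 4.327 servings → $8.08.
kale + strawberries: intersection lies outside the first quadrant.
Cheapest feasible corner: $4.03.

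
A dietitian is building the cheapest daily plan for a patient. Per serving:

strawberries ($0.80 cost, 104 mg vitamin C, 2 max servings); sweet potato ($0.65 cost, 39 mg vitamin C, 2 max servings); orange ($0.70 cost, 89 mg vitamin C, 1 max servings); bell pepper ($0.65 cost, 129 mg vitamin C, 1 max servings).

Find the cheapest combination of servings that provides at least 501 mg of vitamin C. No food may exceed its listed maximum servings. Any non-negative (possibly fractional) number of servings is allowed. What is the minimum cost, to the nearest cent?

$4.20

Cost per mg of vitamin C: bell pepper $0.0050, strawberries $0.0077, orange $0.0079, sweet potato $0.0167.
Take 1 serving of bell pepper: +129.0 mg vitamin C for $0.65 (total $0.65, still need 372.0 mg).
Take 2 servings of strawberries: +208.0 mg vitamin C for $1.60 (total $2.25, still need 164.0 mg).
Take 1 serving of orange: +89.0 mg vitamin C for $0.70 (total $2.95, still need 75.0 mg).
Take 1.923 servings of sweet potato: +75.0 mg vitamin C for $1.25 (total $4.20, still need 0.0 mg).
Greedy by cheapest-per-mg is optimal for a single linear constraint, so the minimum cost is $4.20.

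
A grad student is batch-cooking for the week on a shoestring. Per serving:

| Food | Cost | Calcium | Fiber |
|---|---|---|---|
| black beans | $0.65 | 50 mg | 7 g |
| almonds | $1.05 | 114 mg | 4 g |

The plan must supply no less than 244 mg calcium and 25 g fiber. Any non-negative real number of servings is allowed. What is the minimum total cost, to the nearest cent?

$2.84

An LP optimum is at a vertex; with two nutrient constraints at most two foods are used. Check each candidate.
black beans only: max(244/50, 25/7) = 4.88 servings → $3.17.
almonds only: max(244/114, 25/4) = 6.25 servings → $6.56.
black beans + almonds with both tight: 3.134 servings and 0.7659 servings → $2.84.
So the least-cost plan costs $2.84.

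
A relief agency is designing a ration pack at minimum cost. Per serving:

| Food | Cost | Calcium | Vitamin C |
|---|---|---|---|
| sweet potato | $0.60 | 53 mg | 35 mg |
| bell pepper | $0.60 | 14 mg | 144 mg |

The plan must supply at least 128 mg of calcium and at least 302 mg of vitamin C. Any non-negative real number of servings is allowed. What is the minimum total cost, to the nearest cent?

Compare the cost at each extreme point of the feasible region.
sweet potato only: max(128/53, 302/35) = 8.629 servings → $5.18.
bell pepper only: max(128/14, 302/144) = 9.143 servings → $5.49.
sweet potato + bell pepper with both tight: 1.989 servings and 1.614 servings → $2.16.
So the least-cost plan costs $2.16.

$2.16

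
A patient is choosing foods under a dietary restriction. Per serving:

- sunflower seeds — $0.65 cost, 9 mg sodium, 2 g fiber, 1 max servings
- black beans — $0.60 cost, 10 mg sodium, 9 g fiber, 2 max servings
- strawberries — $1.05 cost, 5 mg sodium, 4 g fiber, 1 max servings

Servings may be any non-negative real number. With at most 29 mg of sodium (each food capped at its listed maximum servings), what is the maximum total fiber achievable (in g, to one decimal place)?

22.9 g

Fiber per mg sodium: black beans 0.9, strawberries 0.8, sunflower seeds 0.2222.
Take 2 servings of black beans: uses 20 mg sodium, +18.0 g fiber (running total 18.0 g).
Take 1 serving of strawberries: uses 5 mg sodium, +4.0 g fiber (running total 22.0 g).
Take 0.4444 servings of sunflower seeds: uses 4 mg sodium, +0.9 g fiber (running total 22.9 g).
Greedy by best ratio exhausts the sodium allowance optimally: 22.9 g.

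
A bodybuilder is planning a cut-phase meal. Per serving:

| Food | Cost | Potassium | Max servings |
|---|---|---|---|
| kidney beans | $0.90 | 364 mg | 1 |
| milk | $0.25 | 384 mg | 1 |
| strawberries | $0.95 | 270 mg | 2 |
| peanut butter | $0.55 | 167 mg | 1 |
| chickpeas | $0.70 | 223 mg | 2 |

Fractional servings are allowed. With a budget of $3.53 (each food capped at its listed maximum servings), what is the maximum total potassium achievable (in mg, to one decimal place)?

1483.2 mg

Potassium per dollar: milk 1536, kidney beans 404.4, chickpeas 318.6, peanut butter 303.6, strawberries 284.2.
Take 1 serving of milk: spends $0.25, +384.0 mg potassium (running total 384.0 mg).
Take 1 serving of kidney beans: spends $0.90, +364.0 mg potassium (running total 748.0 mg).
Take 2 servings of chickpeas: spends $1.40, +446.0 mg potassium (running total 1194.0 mg).
Take 1 serving of peanut butter: spends $0.55, +167.0 mg potassium (running total 1361.0 mg).
Take 0.4526 servings of strawberries: spends $0.43, +122.2 mg potassium (running total 1483.2 mg).
Greedy by best ratio exhausts the cost allowance optimally: 1483.2 mg.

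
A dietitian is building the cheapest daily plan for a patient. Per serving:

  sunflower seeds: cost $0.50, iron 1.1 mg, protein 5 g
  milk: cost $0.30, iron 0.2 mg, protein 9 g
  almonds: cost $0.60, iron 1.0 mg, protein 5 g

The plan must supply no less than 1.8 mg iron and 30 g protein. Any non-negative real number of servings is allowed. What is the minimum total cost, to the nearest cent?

$1.38

Compare the cost at each extreme point of the feasible region.
sunflower seeds only: max(1.8/1.1, 30/5) = 6 servings → $3.00.
milk only: max(1.8/0.2, 30/9) = 9 servings → $2.70.
almonds only: max(1.8/1.0, 30/5) = 6 servings → $3.60.
sunflower seeds + milk with both tight: 1.146 servings and 2.697 servings → $1.38.
sunflower seeds + almonds: intersection lies outside the first quadrant.
milk + almonds with both tight: 2.625 servings and 1.275 servings → $1.55.
So the least-cost plan costs $1.38.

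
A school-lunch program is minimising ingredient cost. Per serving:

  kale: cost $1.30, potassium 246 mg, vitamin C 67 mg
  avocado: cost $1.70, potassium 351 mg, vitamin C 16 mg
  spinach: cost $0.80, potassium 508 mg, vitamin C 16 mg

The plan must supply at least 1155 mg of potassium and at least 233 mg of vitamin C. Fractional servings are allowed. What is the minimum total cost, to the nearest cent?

Check every corner: each single food scaled to meet both minima, and each pair solved so both constraints bind.
kale only: max(1155/246, 233/67) = 4.695 servings → $6.10.
avocado only: max(1155/351, 233/16) = 14.56 servings → $24.76.
spinach only: max(1155/508, 233/16) = 14.56 servings → $11.65.
kale + avocado with both tight: 3.233 servings and 1.025 servings → $5.94.
kale + spinach with both tight: 3.318 servings and 0.6667 servings → $4.85.
avocado + spinach: the both-tight solution has a negative serving — not a feasible corner.
Cheapest feasible corner: $4.85.

$4.85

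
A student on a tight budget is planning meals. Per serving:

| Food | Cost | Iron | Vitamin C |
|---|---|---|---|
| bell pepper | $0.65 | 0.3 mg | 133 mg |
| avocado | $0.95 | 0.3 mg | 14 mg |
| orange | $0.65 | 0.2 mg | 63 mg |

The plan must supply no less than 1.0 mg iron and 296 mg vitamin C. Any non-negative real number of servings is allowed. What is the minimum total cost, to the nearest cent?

$2.17

The cheapest plan sits at a corner of the feasible region — with two constraints it uses at most two foods.
bell pepper only: max(1.0/0.3, 296/133) = 3.333 servings → $2.17.
avocado only: max(1.0/0.3, 296/14) = 21.14 servings → $20.09.
orange only: max(1.0/0.2, 296/63) = 5 servings → $3.25.
bell pepper + avocado with both tight: 2.095 servings and 1.238 servings → $2.54.
bell pepper + orange: the both-tight solution has a negative serving — not a feasible corner.
avocado + orange with both tight: 0.236 servings and 4.646 servings → $3.24.
Cheapest feasible corner: $2.17.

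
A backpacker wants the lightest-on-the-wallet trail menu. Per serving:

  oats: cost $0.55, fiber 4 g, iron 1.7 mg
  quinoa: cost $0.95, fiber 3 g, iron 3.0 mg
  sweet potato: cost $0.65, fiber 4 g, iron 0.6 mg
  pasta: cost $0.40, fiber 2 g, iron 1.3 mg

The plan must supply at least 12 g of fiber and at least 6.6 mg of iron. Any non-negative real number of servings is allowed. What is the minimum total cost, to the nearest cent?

$2.07

oats only: max(12/4, 6.6/1.7) = 3.882 servings → $2.14.
quinoa only: max(12/3, 6.6/3.0) = 4 servings → $3.80.
sweet potato only: max(12/4, 6.6/0.6) = 11 servings → $7.15.
pasta only: max(12/2, 6.6/1.3) = 6 servings → $2.40.
oats + quinoa with both tight: 2.348 servings and 0.8696 servings → $2.12.
oats + sweet potato: the both-tight solution has a negative serving — not a feasible corner.
oats + pasta with both tight: 1.333 servings and 3.333 servings → $2.07.
quinoa + sweet potato with both tight: 1.882 servings and 1.588 servings → $2.82.
quinoa + pasta with both targets exact would need a negative amount; discard.
sweet potato + pasta with both tight: 0.6 servings and 4.8 servings → $2.31.
Cheapest feasible corner: $2.07.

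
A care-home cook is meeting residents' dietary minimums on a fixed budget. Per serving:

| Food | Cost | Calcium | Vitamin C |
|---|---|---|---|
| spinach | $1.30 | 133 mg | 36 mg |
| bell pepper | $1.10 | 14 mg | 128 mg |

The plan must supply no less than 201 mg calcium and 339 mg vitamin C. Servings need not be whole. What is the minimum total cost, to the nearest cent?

spinach only: max(201/133, 339/36) = 9.417 servings → $12.24.
bell pepper only: max(201/14, 339/128) = 14.36 servings → $15.79.
spinach + bell pepper with both tight: 1.27 servings and 2.291 servings → $4.17.
The minimum over all feasible corners is $4.17.

$4.17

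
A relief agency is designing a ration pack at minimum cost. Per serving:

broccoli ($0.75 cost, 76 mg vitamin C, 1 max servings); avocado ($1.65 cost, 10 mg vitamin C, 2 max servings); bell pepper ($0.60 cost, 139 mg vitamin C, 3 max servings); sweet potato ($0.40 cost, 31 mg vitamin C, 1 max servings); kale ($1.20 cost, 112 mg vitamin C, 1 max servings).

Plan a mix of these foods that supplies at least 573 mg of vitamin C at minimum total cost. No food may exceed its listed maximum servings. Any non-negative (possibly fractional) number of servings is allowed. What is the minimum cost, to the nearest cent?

Cost per mg of vitamin C: bell pepper $0.0043, broccoli $0.0099, kale $0.0107, sweet potato $0.0129, avocado $0.1650.
Take 3 servings of bell pepper: +417.0 mg vitamin C for $1.80 (total $1.80, still need 156.0 mg).
Take 1 serving of broccoli: +76.0 mg vitamin C for $0.75 (total $2.55, still need 80.0 mg).
Take 0.7143 servings of kale: +80.0 mg vitamin C for $0.86 (total $3.41, still need 0.0 mg).
Greedy by cheapest-per-mg is optimal for a single linear constraint, so the minimum cost is $3.41.

$3.41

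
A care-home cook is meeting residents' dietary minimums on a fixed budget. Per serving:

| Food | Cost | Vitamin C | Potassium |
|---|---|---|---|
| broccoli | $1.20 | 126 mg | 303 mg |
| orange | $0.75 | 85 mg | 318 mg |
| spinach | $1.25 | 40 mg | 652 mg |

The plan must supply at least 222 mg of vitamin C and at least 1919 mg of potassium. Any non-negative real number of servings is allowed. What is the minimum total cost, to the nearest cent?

Check every corner: each single food scaled to meet both minima, and each pair solved so both constraints bind.
broccoli only: max(222/126, 1919/303) = 6.333 servings → $7.60.
orange only: max(222/85, 1919/318) = 6.035 servings → $4.53.
spinach only: max(222/40, 1919/652) = 5.55 servings → $6.94.
broccoli + orange with both targets exact would need a negative amount; discard.
broccoli + spinach with both tight: 0.9708 servings and 2.492 servings → $4.28.
orange + spinach with both tight: 1.592 servings and 2.167 servings → $3.90.
So the least-cost plan costs $3.90.

$3.90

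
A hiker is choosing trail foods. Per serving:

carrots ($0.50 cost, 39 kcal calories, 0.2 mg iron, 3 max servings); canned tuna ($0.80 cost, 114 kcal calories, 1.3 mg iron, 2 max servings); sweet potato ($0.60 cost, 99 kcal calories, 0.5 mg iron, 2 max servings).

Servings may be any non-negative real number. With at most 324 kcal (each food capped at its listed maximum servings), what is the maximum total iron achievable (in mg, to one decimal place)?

Iron per kcal: canned tuna 0.0114, carrots 0.005128, sweet potato 0.005051.
Take 2 servings of canned tuna: uses 228 kcal, +2.6 mg iron (running total 2.6 mg).
Take 2.462 servings of carrots: uses 96 kcal, +0.5 mg iron (running total 3.1 mg).
Greedy by best ratio exhausts the calories allowance optimally: 3.1 mg.

3.1 mg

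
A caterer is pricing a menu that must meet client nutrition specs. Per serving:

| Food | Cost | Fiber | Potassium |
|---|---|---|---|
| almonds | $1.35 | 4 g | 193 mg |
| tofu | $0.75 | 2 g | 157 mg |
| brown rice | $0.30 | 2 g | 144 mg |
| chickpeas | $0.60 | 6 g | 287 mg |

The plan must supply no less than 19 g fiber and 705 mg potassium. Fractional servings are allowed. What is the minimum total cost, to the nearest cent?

almonds only: max(19/4, 705/193) = 4.75 servings → $6.41.
tofu only: max(19/2, 705/157) = 9.5 servings → $7.12.
brown rice only: max(19/2, 705/144) = 9.5 servings → $2.85.
chickpeas only: max(19/6, 705/287) = 3.167 servings → $1.90.
almonds + tofu with both targets exact would need a negative amount; discard.
almonds + brown rice: the both-tight solution has a negative serving — not a feasible corner.
almonds + chickpeas: the both-tight solution has a negative serving — not a feasible corner.
tofu + brown rice: the both-tight solution has a negative serving — not a feasible corner.
tofu + chickpeas: intersection lies outside the first quadrant.
brown rice + chickpeas with both targets exact would need a negative amount; discard.
So the least-cost plan costs $1.90.

$1.90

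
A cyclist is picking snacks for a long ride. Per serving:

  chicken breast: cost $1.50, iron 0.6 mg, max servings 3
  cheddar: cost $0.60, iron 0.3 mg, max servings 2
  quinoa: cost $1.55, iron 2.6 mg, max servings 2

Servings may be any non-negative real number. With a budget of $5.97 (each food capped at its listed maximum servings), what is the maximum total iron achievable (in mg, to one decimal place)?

Iron per dollar: quinoa 1.677, cheddar 0.5, chicken breast 0.4.
Take 2 servings of quinoa: spends $3.10, +5.2 mg iron (running total 5.2 mg).
Take 2 servings of cheddar: spends $1.20, +0.6 mg iron (running total 5.8 mg).
Take 1.113 servings of chicken breast: spends $1.67, +0.7 mg iron (running total 6.5 mg).
Greedy by best ratio exhausts the cost allowance optimally: 6.5 mg.

6.5 mg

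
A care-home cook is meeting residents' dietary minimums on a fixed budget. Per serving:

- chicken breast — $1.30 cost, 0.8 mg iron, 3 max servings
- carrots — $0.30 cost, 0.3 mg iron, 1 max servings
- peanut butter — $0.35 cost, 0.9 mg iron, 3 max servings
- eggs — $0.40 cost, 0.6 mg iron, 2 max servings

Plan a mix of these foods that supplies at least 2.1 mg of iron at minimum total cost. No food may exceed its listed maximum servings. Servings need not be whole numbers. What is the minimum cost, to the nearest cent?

Cost per mg of iron: peanut butter $0.3889, eggs $0.6667, carrots $1.0000, chicken breast $1.6250.
Take 2.333 servings of peanut butter: +2.1 mg iron for $0.82 (total $0.82, still need 0.0 mg).
Greedy by cheapest-per-mg is optimal for a single linear constraint, so the minimum cost is $0.82.

$0.82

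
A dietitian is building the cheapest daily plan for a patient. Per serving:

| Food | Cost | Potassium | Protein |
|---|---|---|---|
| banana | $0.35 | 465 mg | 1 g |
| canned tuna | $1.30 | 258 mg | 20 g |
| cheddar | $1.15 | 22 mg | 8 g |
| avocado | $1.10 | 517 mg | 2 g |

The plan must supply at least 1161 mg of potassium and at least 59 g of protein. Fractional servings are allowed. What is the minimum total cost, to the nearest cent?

Two binding constraints pin down two serving amounts, so the optimal mix uses at most two foods. The candidates are each food alone (scaled to the tighter of potassium/protein) and each pair with both constraints tight.
banana only: max(1161/465, 59/1) = 59 servings → $20.65.
canned tuna only: max(1161/258, 59/20) = 4.5 servings → $5.85.
cheddar only: max(1161/22, 59/8) = 52.77 servings → $60.69.
avocado only: max(1161/517, 59/2) = 29.5 servings → $32.45.
banana + canned tuna with both tight: 0.8845 servings and 2.906 servings → $4.09.
banana + cheddar with both tight: 2.161 servings and 7.105 servings → $8.93.
banana + avocado with both targets exact would need a negative amount; discard.
canned tuna + cheddar with both targets exact would need a negative amount; discard.
canned tuna + avocado with both tight: 2.869 servings and 0.8141 servings → $4.62.
cheddar + avocado with both tight: 6.887 servings and 1.953 servings → $10.07.
Cheapest feasible corner: $4.09.

$4.09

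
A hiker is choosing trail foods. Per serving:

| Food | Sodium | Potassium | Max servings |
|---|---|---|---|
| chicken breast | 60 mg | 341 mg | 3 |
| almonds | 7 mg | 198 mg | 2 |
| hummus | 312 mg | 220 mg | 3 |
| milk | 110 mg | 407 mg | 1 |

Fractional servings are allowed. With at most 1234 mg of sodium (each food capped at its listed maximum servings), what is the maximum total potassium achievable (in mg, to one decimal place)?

Potassium per mg sodium: almonds 28.29, chicken breast 5.683, milk 3.7, hummus 0.7051.
Take 2 servings of almonds: uses 14 mg sodium, +396.0 mg potassium (running total 396.0 mg).
Take 3 servings of chicken breast: uses 180 mg sodium, +1023.0 mg potassium (running total 1419.0 mg).
Take 1 serving of milk: uses 110 mg sodium, +407.0 mg potassium (running total 1826.0 mg).
Take 2.981 servings of hummus: uses 930 mg sodium, +655.8 mg potassium (running total 2481.8 mg).
Greedy by best ratio exhausts the sodium allowance optimally: 2481.8 mg.

2481.8 mg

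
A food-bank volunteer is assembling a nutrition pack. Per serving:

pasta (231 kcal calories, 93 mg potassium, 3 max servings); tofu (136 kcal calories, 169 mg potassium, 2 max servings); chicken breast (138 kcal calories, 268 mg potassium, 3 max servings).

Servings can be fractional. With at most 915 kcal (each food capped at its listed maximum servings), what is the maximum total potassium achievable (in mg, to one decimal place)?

1234.2 mg

Potassium per kcal: chicken breast 1.942, tofu 1.243, pasta 0.4026.
Take 3 servings of chicken breast: uses 414 kcal, +804.0 mg potassium (running total 804.0 mg).
Take 2 servings of tofu: uses 272 kcal, +338.0 mg potassium (running total 1142.0 mg).
Take 0.9913 servings of pasta: uses 229 kcal, +92.2 mg potassium (running total 1234.2 mg).
Filling greedily by potassium-per-kcal is optimal for one linear limit, giving 1234.2 mg.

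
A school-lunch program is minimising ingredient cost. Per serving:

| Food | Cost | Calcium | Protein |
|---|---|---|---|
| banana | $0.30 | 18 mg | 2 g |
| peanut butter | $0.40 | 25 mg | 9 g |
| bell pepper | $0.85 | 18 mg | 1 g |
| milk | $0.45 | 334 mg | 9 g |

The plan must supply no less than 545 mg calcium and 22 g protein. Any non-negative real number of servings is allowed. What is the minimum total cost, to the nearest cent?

banana only: max(545/18, 22/2) = 30.28 servings → $9.08.
peanut butter only: max(545/25, 22/9) = 21.8 servings → $8.72.
bell pepper only: max(545/18, 22/1) = 30.28 servings → $25.74.
milk only: max(545/334, 22/9) = 2.444 servings → $1.10.
banana + peanut butter: intersection lies outside the first quadrant.
banana + bell pepper with both targets exact would need a negative amount; discard.
banana + milk with both tight: 4.828 servings and 1.372 servings → $2.07.
peanut butter + bell pepper with both targets exact would need a negative amount; discard.
peanut butter + milk with both tight: 0.8785 servings and 1.566 servings → $1.06.
bell pepper + milk with both tight: 14.2 servings and 0.8663 servings → $12.46.
So the least-cost plan costs $1.06.

$1.06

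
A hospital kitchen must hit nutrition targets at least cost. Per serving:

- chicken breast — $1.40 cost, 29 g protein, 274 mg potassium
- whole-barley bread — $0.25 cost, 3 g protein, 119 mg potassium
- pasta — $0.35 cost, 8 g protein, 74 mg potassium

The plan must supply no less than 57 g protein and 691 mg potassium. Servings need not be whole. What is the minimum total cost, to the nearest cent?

$2.71

Minimising a linear cost over {protein ≥ 57, potassium ≥ 691, servings ≥ 0} — the optimum is at a vertex, using one or two foods.
chicken breast only: max(57/29, 691/274) = 2.522 servings → $3.53.
whole-barley bread only: max(57/3, 691/119) = 19 servings → $4.75.
pasta only: max(57/8, 691/74) = 9.338 servings → $3.27.
chicken breast + whole-barley bread with both tight: 1.792 servings and 1.682 servings → $2.93.
chicken breast + pasta: intersection lies outside the first quadrant.
whole-barley bread + pasta with both tight: 1.795 servings and 6.452 servings → $2.71.
The minimum over all feasible corners is $2.71.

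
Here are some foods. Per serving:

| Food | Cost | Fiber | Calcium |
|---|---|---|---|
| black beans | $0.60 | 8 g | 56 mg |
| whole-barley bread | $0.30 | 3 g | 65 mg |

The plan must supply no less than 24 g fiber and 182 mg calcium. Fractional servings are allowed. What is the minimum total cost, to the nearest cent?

Check every corner: each single food scaled to meet both minima, and each pair solved so both constraints bind.
black beans only: max(24/8, 182/56) = 3.25 servings → $1.95.
whole-barley bread only: max(24/3, 182/65) = 8 servings → $2.40.
black beans + whole-barley bread with both tight: 2.881 servings and 0.3182 servings → $1.82.
So the least-cost plan costs $1.82.

$1.82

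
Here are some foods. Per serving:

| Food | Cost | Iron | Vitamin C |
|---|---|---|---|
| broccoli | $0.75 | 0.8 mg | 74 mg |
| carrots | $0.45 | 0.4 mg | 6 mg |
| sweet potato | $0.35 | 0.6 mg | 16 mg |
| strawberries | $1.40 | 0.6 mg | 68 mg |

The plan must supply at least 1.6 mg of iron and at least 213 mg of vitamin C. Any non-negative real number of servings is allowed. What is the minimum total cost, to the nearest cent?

$2.16

broccoli only: max(1.6/0.8, 213/74) = 2.878 servings → $2.16.
carrots only: max(1.6/0.4, 213/6) = 35.5 servings → $15.97.
sweet potato only: max(1.6/0.6, 213/16) = 13.31 servings → $4.66.
strawberries only: max(1.6/0.6, 213/68) = 3.132 servings → $4.39.
broccoli + carrots with both targets exact would need a negative amount; discard.
broccoli + sweet potato with both targets exact would need a negative amount; discard.
broccoli + strawberries with both targets exact would need a negative amount; discard.
carrots + sweet potato: intersection lies outside the first quadrant.
carrots + strawberries: the both-tight solution has a negative serving — not a feasible corner.
sweet potato + strawberries with both targets exact would need a negative amount; discard.
So the least-cost plan costs $2.16.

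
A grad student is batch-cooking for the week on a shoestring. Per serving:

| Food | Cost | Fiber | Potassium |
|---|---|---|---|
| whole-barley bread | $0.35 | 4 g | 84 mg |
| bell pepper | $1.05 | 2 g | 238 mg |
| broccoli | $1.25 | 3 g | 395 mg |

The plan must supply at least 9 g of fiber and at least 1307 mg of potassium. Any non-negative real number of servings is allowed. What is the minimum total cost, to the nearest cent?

$4.14

An LP optimum is at a vertex; with two nutrient constraints at most two foods are used. Check each candidate.
whole-barley bread only: max(9/4, 1307/84) = 15.56 servings → $5.45.
bell pepper only: max(9/2, 1307/238) = 5.492 servings → $5.77.
broccoli only: max(9/3, 1307/395) = 3.309 servings → $4.14.
whole-barley bread + bell pepper: intersection lies outside the first quadrant.
whole-barley bread + broccoli: intersection lies outside the first quadrant.
bell pepper + broccoli: the both-tight solution has a negative serving — not a feasible corner.
The minimum over all feasible corners is $4.14.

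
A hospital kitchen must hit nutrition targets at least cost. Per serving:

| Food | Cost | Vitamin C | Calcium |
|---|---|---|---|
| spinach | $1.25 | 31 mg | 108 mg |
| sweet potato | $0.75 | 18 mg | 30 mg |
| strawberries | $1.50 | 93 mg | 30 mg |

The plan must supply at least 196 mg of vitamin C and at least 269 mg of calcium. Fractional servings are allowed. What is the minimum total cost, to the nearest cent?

$4.74

A basic optimal solution has at most two foods positive. Try each food alone and each pair with both targets met exactly.
spinach only: max(196/31, 269/108) = 6.323 servings → $7.90.
sweet potato only: max(196/18, 269/30) = 10.89 servings → $8.17.
strawberries only: max(196/93, 269/30) = 8.967 servings → $13.45.
spinach + sweet potato with both targets exact would need a negative amount; discard.
spinach + strawberries with both tight: 2.1 servings and 1.408 servings → $4.74.
sweet potato + strawberries with both tight: 8.505 servings and 0.4613 servings → $7.07.
So the least-cost plan costs $4.74.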